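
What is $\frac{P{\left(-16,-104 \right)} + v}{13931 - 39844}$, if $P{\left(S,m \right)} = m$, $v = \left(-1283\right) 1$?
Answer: $\frac{1387}{25913} \approx 0.053525$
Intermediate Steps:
$v = -1283$
$\frac{P{\left(-16,-104 \right)} + v}{13931 - 39844} = \frac{-104 - 1283}{13931 - 39844} = - \frac{1387}{-25913} = \left(-1387\right) \left(- \frac{1}{25913}\right) = \frac{1387}{25913}$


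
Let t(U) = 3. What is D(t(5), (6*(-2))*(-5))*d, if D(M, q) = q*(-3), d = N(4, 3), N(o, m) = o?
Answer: -720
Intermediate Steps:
d = 4
D(M, q) = -3*q
D(t(5), (6*(-2))*(-5))*d = -3*6*(-2)*(-5)*4 = -(-36)*(-5)*4 = -3*60*4 = -180*4 = -720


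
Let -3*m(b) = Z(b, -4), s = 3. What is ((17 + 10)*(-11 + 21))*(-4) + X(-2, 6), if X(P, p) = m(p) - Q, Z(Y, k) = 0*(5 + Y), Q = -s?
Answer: -1077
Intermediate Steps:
Q = -3 (Q = -1*3 = -3)
Z(Y, k) = 0
m(b) = 0 (m(b) = -⅓*0 = 0)
X(P, p) = 3 (X(P, p) = 0 - 1*(-3) = 0 + 3 = 3)
((17 + 10)*(-11 + 21))*(-4) + X(-2, 6) = ((17 + 10)*(-11 + 21))*(-4) + 3 = (27*10)*(-4) + 3 = 270*(-4) + 3 = -1080 + 3 = -1077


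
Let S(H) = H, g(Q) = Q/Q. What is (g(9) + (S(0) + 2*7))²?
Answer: 225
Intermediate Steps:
g(Q) = 1
(g(9) + (S(0) + 2*7))² = (1 + (0 + 2*7))² = (1 + (0 + 14))² = (1 + 14)² = 15² = 225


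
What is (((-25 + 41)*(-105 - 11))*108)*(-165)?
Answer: 33073920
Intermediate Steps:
(((-25 + 41)*(-105 - 11))*108)*(-165) = ((16*(-116))*108)*(-165) = -1856*108*(-165) = -200448*(-165) = 33073920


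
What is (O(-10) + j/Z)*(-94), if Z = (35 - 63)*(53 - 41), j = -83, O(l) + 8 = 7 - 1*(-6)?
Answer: -82861/168 ≈ -493.22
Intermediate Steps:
O(l) = 5 (O(l) = -8 + (7 - 1*(-6)) = -8 + (7 + 6) = -8 + 13 = 5)
Z = -336 (Z = -28*12 = -336)
(O(-10) + j/Z)*(-94) = (5 - 83/(-336))*(-94) = (5 - 83*(-1/336))*(-94) = (5 + 83/336)*(-94) = (1763/336)*(-94) = -82861/168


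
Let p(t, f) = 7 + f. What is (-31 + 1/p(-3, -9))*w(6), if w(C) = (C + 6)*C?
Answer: -2268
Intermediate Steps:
w(C) = C*(6 + C) (w(C) = (6 + C)*C = C*(6 + C))
(-31 + 1/p(-3, -9))*w(6) = (-31 + 1/(7 - 9))*(6*(6 + 6)) = (-31 + 1/(-2))*(6*12) = (-31 - ½)*72 = -63/2*72 = -2268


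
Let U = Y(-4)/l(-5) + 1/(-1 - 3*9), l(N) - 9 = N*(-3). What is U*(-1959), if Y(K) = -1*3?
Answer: 7183/24 ≈ 299.29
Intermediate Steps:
Y(K) = -3
l(N) = 9 - 3*N (l(N) = 9 + N*(-3) = 9 - 3*N)
U = -11/72 (U = -3/(9 - 3*(-5)) + 1/(-1 - 3*9) = -3/(9 + 15) + (⅑)/(-4) = -3/24 - ¼*⅑ = -3*1/24 - 1/36 = -⅛ - 1/36 = -11/72 ≈ -0.15278)
U*(-1959) = -11/72*(-1959) = 7183/24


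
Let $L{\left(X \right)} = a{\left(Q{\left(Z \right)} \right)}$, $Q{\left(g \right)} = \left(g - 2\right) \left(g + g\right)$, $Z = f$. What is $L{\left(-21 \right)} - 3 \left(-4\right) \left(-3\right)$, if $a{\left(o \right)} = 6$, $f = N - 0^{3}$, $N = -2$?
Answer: $-30$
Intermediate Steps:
$f = -2$ ($f = -2 - 0^{3} = -2 - 0 = -2 + 0 = -2$)
$Z = -2$
$Q{\left(g \right)} = 2 g \left(-2 + g\right)$ ($Q{\left(g \right)} = \left(-2 + g\right) 2 g = 2 g \left(-2 + g\right)$)
$L{\left(X \right)} = 6$
$L{\left(-21 \right)} - 3 \left(-4\right) \left(-3\right) = 6 - 3 \left(-4\right) \left(-3\right) = 6 - \left(-12\right) \left(-3\right) = 6 - 36 = -30$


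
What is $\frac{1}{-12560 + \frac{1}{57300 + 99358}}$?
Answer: $- \frac{156658}{1967624479} \approx -7.9618 \cdot 10^{-5}$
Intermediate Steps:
$\frac{1}{-12560 + \frac{1}{57300 + 99358}} = \frac{1}{-12560 + \frac{1}{156658}} = \frac{1}{- \frac{1967624479}{156658}} = - \frac{156658}{1967624479}$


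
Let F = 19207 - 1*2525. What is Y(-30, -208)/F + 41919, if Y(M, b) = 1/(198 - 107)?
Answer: 63635640979/1518062 ≈ 41919.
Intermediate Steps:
F = 16682 (F = 19207 - 2525 = 16682)
Y(M, b) = 1/91
Y(-30, -208)/F + 41919 = (1/91)/16682 + 41919 = (1/91)*(1/16682) + 41919 = 1/1518062 + 41919 = 63635640979/1518062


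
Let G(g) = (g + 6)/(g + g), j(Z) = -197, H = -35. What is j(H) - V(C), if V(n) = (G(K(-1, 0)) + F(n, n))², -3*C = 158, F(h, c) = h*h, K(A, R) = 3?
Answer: -2495565853/324 ≈ -7.7024e+6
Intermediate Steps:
F(h, c) = h²
C = -158/3 (C = -⅓*158 = -158/3 ≈ -52.667)
G(g) = (6 + g)/(2*g) (G(g) = (6 + g)/((2*g)) = (6 + g)*(1/(2*g)) = (6 + g)/(2*g))
V(n) = (3/2 + n²)² (V(n) = ((½)*(6 + 3)/3 + n²)² = ((½)*(⅓)*9 + n²)² = (3/2 + n²)²)
j(H) - V(C) = -197 - (3 + 2*(-158/3)²)²/4 = -197 - (3 + 2*(24964/9))²/4 = -197 - (3 + 49928/9)²/4 = -197 - (49955/9)²/4 = -197 - 2495502025/(4*81) = -197 - 1*2495502025/324 = -197 - 2495502025/324 = -2495565853/324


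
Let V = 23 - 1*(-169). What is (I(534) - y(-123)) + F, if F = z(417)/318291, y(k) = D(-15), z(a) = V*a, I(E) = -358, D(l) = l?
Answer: -36364583/106097 ≈ -342.75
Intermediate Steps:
V = 192 (V = 23 + 169 = 192)
z(a) = 192*a
y(k) = -15
F = 26688/106097 (F = (192*417)/318291 = 80064*(1/318291) = 26688/106097 ≈ 0.25154)
(I(534) - y(-123)) + F = (-358 - 1*(-15)) + 26688/106097 = (-358 + 15) + 26688/106097 = -343 + 26688/106097 = -36364583/106097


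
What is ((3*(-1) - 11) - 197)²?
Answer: 44521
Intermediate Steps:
((3*(-1) - 11) - 197)² = ((-3 - 11) - 197)² = (-14 - 197)² = (-211)² = 44521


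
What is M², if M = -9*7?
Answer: 3969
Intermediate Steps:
M = -63
M² = (-63)² = 3969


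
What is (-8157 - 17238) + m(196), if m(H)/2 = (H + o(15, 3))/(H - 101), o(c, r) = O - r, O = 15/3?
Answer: -2412129/95 ≈ -25391.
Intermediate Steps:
O = 5 (O = 15*(⅓) = 5)
o(c, r) = 5 - r
m(H) = 2*(2 + H)/(-101 + H) (m(H) = 2*((H + (5 - 1*3))/(H - 101)) = 2*((H + (5 - 3))/(-101 + H)) = 2*((H + 2)/(-101 + H)) = 2*((2 + H)/(-101 + H)) = 2*(2 + H)/(-101 + H))
(-8157 - 17238) + m(196) = (-8157 - 17238) + 2*(2 + 196)/(-101 + 196) = -25395 + 2*198/95 = -25395 + 2*(1/95)*198 = -25395 + 396/95 = -2412129/95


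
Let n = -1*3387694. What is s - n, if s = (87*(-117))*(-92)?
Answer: 4324162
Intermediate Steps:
n = -3387694
s = 936468 (s = -10179*(-92) = 936468)
s - n = 936468 - 1*(-3387694) = 936468 + 3387694 = 4324162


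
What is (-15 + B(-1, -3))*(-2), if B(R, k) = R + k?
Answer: 38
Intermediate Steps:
(-15 + B(-1, -3))*(-2) = (-15 + (-1 - 3))*(-2) = (-15 - 4)*(-2) = -19*(-2) = 38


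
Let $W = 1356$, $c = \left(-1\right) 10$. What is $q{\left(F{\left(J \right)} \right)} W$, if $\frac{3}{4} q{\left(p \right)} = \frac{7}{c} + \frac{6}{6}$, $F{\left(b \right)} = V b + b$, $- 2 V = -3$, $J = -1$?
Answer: $\frac{2712}{5} \approx 542.4$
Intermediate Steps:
$c = -10$
$V = \frac{3}{2}$ ($V = \left(- \frac{1}{2}\right) \left(-3\right) = \frac{3}{2} \approx 1.5$)
$F{\left(b \right)} = \frac{5 b}{2}$ ($F{\left(b \right)} = \frac{3 b}{2} + b = \frac{5 b}{2}$)
$q{\left(p \right)} = \frac{2}{5}$ ($q{\left(p \right)} = \frac{4 \left(\frac{7}{-10} + \frac{6}{6}\right)}{3} = \frac{4 \left(7 \left(- \frac{1}{10}\right) + 6 \cdot \frac{1}{6}\right)}{3} = \frac{4 \left(- \frac{7}{10} + 1\right)}{3} = \frac{4}{3} \cdot \frac{3}{10} = \frac{2}{5}$)
$q{\left(F{\left(J \right)} \right)} W = \frac{2}{5} \cdot 1356 = \frac{2712}{5}$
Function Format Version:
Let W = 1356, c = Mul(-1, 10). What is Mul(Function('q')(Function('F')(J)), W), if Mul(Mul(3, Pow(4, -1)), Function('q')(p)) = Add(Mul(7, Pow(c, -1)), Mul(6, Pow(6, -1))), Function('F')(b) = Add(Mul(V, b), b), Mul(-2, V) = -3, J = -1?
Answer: Rational(2712, 5) ≈ 542.40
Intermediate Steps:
c = -10
V = Rational(3, 2) (V = Mul(Rational(-1, 2), -3) = Rational(3, 2) ≈ 1.5000)
Function('F')(b) = Mul(Rational(5, 2), b) (Function('F')(b) = Add(Mul(Rational(3, 2), b), b) = Mul(Rational(5, 2), b))
Function('q')(p) = Rational(2, 5) (Function('q')(p) = Mul(Rational(4, 3), Add(Mul(7, Pow(-10, -1)), Mul(6, Pow(6, -1)))) = Mul(Rational(4, 3), Add(Mul(7, Rational(-1, 10)), Mul(6, Rational(1, 6)))) = Mul(Rational(4, 3), Add(Rational(-7, 10), 1)) = Mul(Rational(4, 3), Rational(3, 10)) = Rational(2, 5))
Mul(Function('q')(Function('F')(J)), W) = Mul(Rational(2, 5), 1356) = Rational(2712, 5)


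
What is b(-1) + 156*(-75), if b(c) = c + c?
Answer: -11702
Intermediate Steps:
b(c) = 2*c
b(-1) + 156*(-75) = 2*(-1) + 156*(-75) = -2 - 11700 = -11702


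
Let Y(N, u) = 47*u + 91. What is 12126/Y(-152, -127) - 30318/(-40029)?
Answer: -51197075/39215077 ≈ -1.3055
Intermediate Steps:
Y(N, u) = 91 + 47*u
12126/Y(-152, -127) - 30318/(-40029) = 12126/(91 + 47*(-127)) - 30318/(-40029) = 12126/(91 - 5969) - 30318*(-1/40029) = 12126/(-5878) + 10106/13343 = 12126*(-1/5878) + 10106/13343 = -6063/2939 + 10106/13343 = -51197075/39215077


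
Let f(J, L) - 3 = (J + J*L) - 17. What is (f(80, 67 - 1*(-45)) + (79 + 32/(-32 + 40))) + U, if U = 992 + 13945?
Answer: 24046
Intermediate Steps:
U = 14937
f(J, L) = -14 + J + J*L (f(J, L) = 3 + ((J + J*L) - 17) = 3 + (-17 + J + J*L) = -14 + J + J*L)
(f(80, 67 - 1*(-45)) + (79 + 32/(-32 + 40))) + U = ((-14 + 80 + 80*(67 - 1*(-45))) + (79 + 32/(-32 + 40))) + 14937 = ((-14 + 80 + 80*(67 + 45)) + (79 + 32/8)) + 14937 = ((-14 + 80 + 80*112) + (79 + 32*(⅛))) + 14937 = ((-14 + 80 + 8960) + (79 + 4)) + 14937 = (9026 + 83) + 14937 = 9109 + 14937 = 24046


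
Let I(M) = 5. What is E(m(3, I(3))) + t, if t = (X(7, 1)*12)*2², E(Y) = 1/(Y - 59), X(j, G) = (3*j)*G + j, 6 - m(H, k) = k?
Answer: 77951/58 ≈ 1344.0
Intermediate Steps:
m(H, k) = 6 - k
X(j, G) = j + 3*G*j (X(j, G) = 3*G*j + j = j + 3*G*j)
E(Y) = 1/(-59 + Y)
t = 1344 (t = ((7*(1 + 3*1))*12)*2² = ((7*(1 + 3))*12)*4 = ((7*4)*12)*4 = (28*12)*4 = 336*4 = 1344)
E(m(3, I(3))) + t = 1/(-59 + (6 - 1*5)) + 1344 = 1/(-59 + (6 - 5)) + 1344 = 1/(-59 + 1) + 1344 = 1/(-58) + 1344 = -1/58 + 1344 = 77951/58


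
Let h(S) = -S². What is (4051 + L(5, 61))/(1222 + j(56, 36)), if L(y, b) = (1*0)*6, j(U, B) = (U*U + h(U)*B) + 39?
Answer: -4051/108499 ≈ -0.037337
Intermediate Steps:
j(U, B) = 39 + U² - B*U² (j(U, B) = (U*U + (-U²)*B) + 39 = (U² - B*U²) + 39 = 39 + U² - B*U²)
L(y, b) = 0 (L(y, b) = 0*6 = 0)
(4051 + L(5, 61))/(1222 + j(56, 36)) = (4051 + 0)/(1222 + (39 + 56² - 1*36*56²)) = 4051/(1222 + (39 + 3136 - 1*36*3136)) = 4051/(1222 + (39 + 3136 - 112896)) = 4051/(1222 - 109721) = 4051/(-108499) = 4051*(-1/108499) = -4051/108499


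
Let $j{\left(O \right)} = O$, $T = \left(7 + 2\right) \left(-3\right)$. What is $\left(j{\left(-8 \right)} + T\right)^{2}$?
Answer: $1225$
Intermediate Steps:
$T = -27$ ($T = 9 \left(-3\right) = -27$)
$\left(j{\left(-8 \right)} + T\right)^{2} = \left(-8 - 27\right)^{2} = \left(-35\right)^{2} = 1225$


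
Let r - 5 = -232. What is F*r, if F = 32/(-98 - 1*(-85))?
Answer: 7264/13 ≈ 558.77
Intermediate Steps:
r = -227 (r = 5 - 232 = -227)
F = -32/13 (F = 32/(-98 + 85) = 32/(-13) = 32*(-1/13) = -32/13 ≈ -2.4615)
F*r = -32/13*(-227) = 7264/13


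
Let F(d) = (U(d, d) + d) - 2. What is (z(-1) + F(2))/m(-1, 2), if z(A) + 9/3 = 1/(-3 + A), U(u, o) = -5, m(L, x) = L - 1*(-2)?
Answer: -33/4 ≈ -8.2500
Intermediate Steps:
m(L, x) = 2 + L (m(L, x) = L + 2 = 2 + L)
F(d) = -7 + d (F(d) = (-5 + d) - 2 = -7 + d)
z(A) = -3 + 1/(-3 + A)
(z(-1) + F(2))/m(-1, 2) = ((10 - 3*(-1))/(-3 - 1) + (-7 + 2))/(2 - 1) = ((10 + 3)/(-4) - 5)/1 = (-1/4*13 - 5)*1 = (-13/4 - 5)*1 = -33/4*1 = -33/4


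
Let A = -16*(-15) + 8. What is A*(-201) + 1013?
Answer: -48835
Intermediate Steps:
A = 248 (A = 240 + 8 = 248)
A*(-201) + 1013 = 248*(-201) + 1013 = -49848 + 1013 = -48835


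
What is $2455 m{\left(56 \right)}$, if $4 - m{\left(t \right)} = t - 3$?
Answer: $-120295$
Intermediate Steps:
$m{\left(t \right)} = 7 - t$ ($m{\left(t \right)} = 4 - \left(t - 3\right) = 4 - \left(-3 + t\right) = 7 - t$)
$2455 m{\left(56 \right)} = 2455 \left(7 - 56\right) = 2455 \left(-49\right) = -120295$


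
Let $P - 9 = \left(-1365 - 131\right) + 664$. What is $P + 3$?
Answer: $-820$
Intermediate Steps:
$P = -823$ ($P = 9 + \left(\left(-1365 - 131\right) + 664\right) = 9 + \left(-1496 + 664\right) = 9 - 832 = -823$)
$P + 3 = -823 + 3 = -820$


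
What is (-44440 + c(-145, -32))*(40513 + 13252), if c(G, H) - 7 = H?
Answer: -2390660725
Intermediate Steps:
c(G, H) = 7 + H
(-44440 + c(-145, -32))*(40513 + 13252) = (-44440 + (7 - 32))*(40513 + 13252) = (-44440 - 25)*53765 = -44465*53765 = -2390660725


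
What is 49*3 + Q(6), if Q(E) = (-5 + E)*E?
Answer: 153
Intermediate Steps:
Q(E) = E*(-5 + E)
49*3 + Q(6) = 49*3 + 6*(-5 + 6) = 147 + 6*1 = 147 + 6 = 153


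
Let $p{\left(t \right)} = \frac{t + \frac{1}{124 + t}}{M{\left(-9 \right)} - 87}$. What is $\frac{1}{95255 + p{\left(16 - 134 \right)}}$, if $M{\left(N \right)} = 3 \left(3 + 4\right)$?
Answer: $\frac{396}{37721687} \approx 1.0498 \cdot 10^{-5}$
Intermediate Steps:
$M{\left(N \right)} = 21$ ($M{\left(N \right)} = 3 \cdot 7 = 21$)
$p{\left(t \right)} = - \frac{t}{66} - \frac{1}{66 \left(124 + t\right)}$ ($p{\left(t \right)} = \frac{t + \frac{1}{124 + t}}{21 - 87} = \frac{t + \frac{1}{124 + t}}{-66} = \left(t + \frac{1}{124 + t}\right) \left(- \frac{1}{66}\right) = - \frac{t}{66} - \frac{1}{66 \left(124 + t\right)}$)
$\frac{1}{95255 + p{\left(16 - 134 \right)}} = \frac{1}{95255 + \frac{-1 - \left(16 - 134\right)^{2} - 124 \left(16 - 134\right)}{66 \left(124 + \left(16 - 134\right)\right)}} = \frac{1}{95255 + \frac{-1 - \left(-118\right)^{2} - -14632}{66 \left(124 - 118\right)}} = \frac{1}{95255 + \frac{-1 - 13924 + 14632}{66 \cdot 6}} = \frac{1}{95255 + \frac{1}{66} \cdot \frac{1}{6} \left(-1 - 13924 + 14632\right)} = \frac{1}{95255 + \frac{1}{66} \cdot \frac{1}{6} \cdot 707} = \frac{1}{95255 + \frac{707}{396}} = \frac{1}{\frac{37721687}{396}} = \frac{396}{37721687}$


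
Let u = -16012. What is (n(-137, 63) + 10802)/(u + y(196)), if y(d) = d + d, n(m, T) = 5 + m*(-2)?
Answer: -11081/15620 ≈ -0.70941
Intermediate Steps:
n(m, T) = 5 - 2*m
y(d) = 2*d
(n(-137, 63) + 10802)/(u + y(196)) = ((5 - 2*(-137)) + 10802)/(-16012 + 2*196) = ((5 + 274) + 10802)/(-16012 + 392) = (279 + 10802)/(-15620) = 11081*(-1/15620) = -11081/15620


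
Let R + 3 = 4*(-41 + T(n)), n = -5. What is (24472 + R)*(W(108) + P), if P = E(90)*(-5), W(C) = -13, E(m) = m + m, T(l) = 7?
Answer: -22216029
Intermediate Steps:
E(m) = 2*m
R = -139 (R = -3 + 4*(-41 + 7) = -3 + 4*(-34) = -3 - 136 = -139)
P = -900 (P = (2*90)*(-5) = 180*(-5) = -900)
(24472 + R)*(W(108) + P) = (24472 - 139)*(-13 - 900) = 24333*(-913) = -22216029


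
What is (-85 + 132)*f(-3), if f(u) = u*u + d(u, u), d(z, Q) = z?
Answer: 282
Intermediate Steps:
f(u) = u + u² (f(u) = u*u + u = u² + u = u + u²)
(-85 + 132)*f(-3) = (-85 + 132)*(-3*(1 - 3)) = 47*(-3*(-2)) = 47*6 = 282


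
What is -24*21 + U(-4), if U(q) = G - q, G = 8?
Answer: -492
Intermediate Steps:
U(q) = 8 - q
-24*21 + U(-4) = -24*21 + (8 - 1*(-4)) = -504 + (8 + 4) = -504 + 12 = -492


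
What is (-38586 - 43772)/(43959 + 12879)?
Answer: -41179/28419 ≈ -1.4490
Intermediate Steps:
(-38586 - 43772)/(43959 + 12879) = -82358/56838 = -82358*1/56838 = -41179/28419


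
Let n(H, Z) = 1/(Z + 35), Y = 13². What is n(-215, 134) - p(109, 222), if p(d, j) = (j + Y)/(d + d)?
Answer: -65861/36842 ≈ -1.7877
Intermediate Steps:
Y = 169
n(H, Z) = 1/(35 + Z)
p(d, j) = (169 + j)/(2*d) (p(d, j) = (j + 169)/(d + d) = (169 + j)/((2*d)) = (169 + j)*(1/(2*d)) = (169 + j)/(2*d))
n(-215, 134) - p(109, 222) = 1/(35 + 134) - (169 + 222)/(2*109) = 1/169 - 391/(2*109) = 1/169 - 1*391/218 = 1/169 - 391/218 = -65861/36842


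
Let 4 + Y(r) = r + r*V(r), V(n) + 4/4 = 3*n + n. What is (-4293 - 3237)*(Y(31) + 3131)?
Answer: -52491630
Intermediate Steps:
V(n) = -1 + 4*n (V(n) = -1 + (3*n + n) = -1 + 4*n)
Y(r) = -4 + r + r*(-1 + 4*r) (Y(r) = -4 + (r + r*(-1 + 4*r)) = -4 + r + r*(-1 + 4*r))
(-4293 - 3237)*(Y(31) + 3131) = (-4293 - 3237)*((-4 + 4*31**2) + 3131) = -7530*((-4 + 4*961) + 3131) = -7530*((-4 + 3844) + 3131) = -7530*(3840 + 3131) = -7530*6971 = -52491630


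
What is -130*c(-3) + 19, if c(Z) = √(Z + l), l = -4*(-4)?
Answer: 19 - 130*√13 ≈ -449.72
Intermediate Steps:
l = 16
c(Z) = √(16 + Z) (c(Z) = √(Z + 16) = √(16 + Z))
-130*c(-3) + 19 = -130*√(16 - 3) + 19 = -130*√13 + 19 = 19 - 130*√13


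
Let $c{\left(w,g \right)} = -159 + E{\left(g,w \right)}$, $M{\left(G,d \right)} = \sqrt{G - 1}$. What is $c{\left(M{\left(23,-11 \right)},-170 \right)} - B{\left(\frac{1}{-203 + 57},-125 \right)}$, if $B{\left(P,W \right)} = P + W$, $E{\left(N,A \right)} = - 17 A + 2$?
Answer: $- \frac{4671}{146} - 17 \sqrt{22} \approx -111.73$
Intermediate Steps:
$M{\left(G,d \right)} = \sqrt{-1 + G}$
$E{\left(N,A \right)} = 2 - 17 A$
$c{\left(w,g \right)} = -157 - 17 w$ ($c{\left(w,g \right)} = -159 - \left(-2 + 17 w\right) = -157 - 17 w$)
$c{\left(M{\left(23,-11 \right)},-170 \right)} - B{\left(\frac{1}{-203 + 57},-125 \right)} = \left(-157 - 17 \sqrt{-1 + 23}\right) - \left(\frac{1}{-203 + 57} - 125\right) = \left(-157 - 17 \sqrt{22}\right) - \left(\frac{1}{-146} - 125\right) = \left(-157 - 17 \sqrt{22}\right) - \left(- \frac{1}{146} - 125\right) = \left(-157 - 17 \sqrt{22}\right) - - \frac{18251}{146} = \left(-157 - 17 \sqrt{22}\right) + \frac{18251}{146} = - \frac{4671}{146} - 17 \sqrt{22}$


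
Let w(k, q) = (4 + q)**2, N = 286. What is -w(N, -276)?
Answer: -73984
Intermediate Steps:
-w(N, -276) = -(4 - 276)**2 = -1*(-272)**2 = -1*73984 = -73984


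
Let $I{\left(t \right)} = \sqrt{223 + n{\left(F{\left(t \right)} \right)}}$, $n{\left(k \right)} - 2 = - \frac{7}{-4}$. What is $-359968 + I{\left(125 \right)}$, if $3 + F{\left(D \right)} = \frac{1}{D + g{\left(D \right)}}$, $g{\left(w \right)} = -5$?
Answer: $-359968 + \frac{\sqrt{907}}{2} \approx -3.5995 \cdot 10^{5}$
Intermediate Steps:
$F{\left(D \right)} = -3 + \frac{1}{-5 + D}$ ($F{\left(D \right)} = -3 + \frac{1}{D - 5} = -3 + \frac{1}{-5 + D}$)
$n{\left(k \right)} = \frac{15}{4}$ ($n{\left(k \right)} = 2 - \frac{7}{-4} = 2 - - \frac{7}{4} = 2 + \frac{7}{4} = \frac{15}{4}$)
$I{\left(t \right)} = \frac{\sqrt{907}}{2}$ ($I{\left(t \right)} = \sqrt{223 + \frac{15}{4}} = \sqrt{\frac{907}{4}} = \frac{\sqrt{907}}{2}$)
$-359968 + I{\left(125 \right)} = -359968 + \frac{\sqrt{907}}{2}$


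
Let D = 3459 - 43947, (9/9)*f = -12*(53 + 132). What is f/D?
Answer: 185/3374 ≈ 0.054831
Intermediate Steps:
f = -2220 (f = -12*(53 + 132) = -12*185 = -2220)
D = -40488
f/D = -2220/(-40488) = -2220*(-1/40488) = 185/3374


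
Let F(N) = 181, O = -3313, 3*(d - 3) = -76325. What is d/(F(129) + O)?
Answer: 19079/2349 ≈ 8.1222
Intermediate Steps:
d = -76316/3 (d = 3 + (1/3)*(-76325) = 3 - 76325/3 = -76316/3 ≈ -25439.)
d/(F(129) + O) = -76316/(3*(181 - 3313)) = -76316/3/(-3132) = -76316/3*(-1/3132) = 19079/2349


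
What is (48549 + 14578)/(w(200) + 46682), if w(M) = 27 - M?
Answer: 63127/46509 ≈ 1.3573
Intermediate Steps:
(48549 + 14578)/(w(200) + 46682) = (48549 + 14578)/((27 - 1*200) + 46682) = 63127/((27 - 200) + 46682) = 63127/(-173 + 46682) = 63127/46509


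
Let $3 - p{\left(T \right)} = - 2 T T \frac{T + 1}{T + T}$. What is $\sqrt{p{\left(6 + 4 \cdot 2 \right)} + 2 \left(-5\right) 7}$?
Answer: $\sqrt{143} \approx 11.958$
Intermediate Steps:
$p{\left(T \right)} = 3 + T \left(1 + T\right)$ ($p{\left(T \right)} = 3 - - 2 T T \frac{T + 1}{T + T} = 3 - - 2 T^{2} \frac{1 + T}{2 T} = 3 - - T \left(1 + T\right) = 3 + T \left(1 + T\right)$)
$\sqrt{p{\left(6 + 4 \cdot 2 \right)} + 2 \left(-5\right) 7} = \sqrt{\left(3 + \left(6 + 4 \cdot 2\right) + \left(6 + 4 \cdot 2\right)^{2}\right) + 2 \left(-5\right) 7} = \sqrt{\left(3 + \left(6 + 8\right) + \left(6 + 8\right)^{2}\right) - 70} = \sqrt{\left(3 + 14 + 14^{2}\right) - 70} = \sqrt{\left(3 + 14 + 196\right) - 70} = \sqrt{213 - 70} = \sqrt{143}$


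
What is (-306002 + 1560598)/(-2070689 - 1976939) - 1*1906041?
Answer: -1928736543836/1011907 ≈ -1.9060e+6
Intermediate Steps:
(-306002 + 1560598)/(-2070689 - 1976939) - 1*1906041 = 1254596/(-4047628) - 1906041 = 1254596*(-1/4047628) - 1906041 = -313649/1011907 - 1906041 = -1928736543836/1011907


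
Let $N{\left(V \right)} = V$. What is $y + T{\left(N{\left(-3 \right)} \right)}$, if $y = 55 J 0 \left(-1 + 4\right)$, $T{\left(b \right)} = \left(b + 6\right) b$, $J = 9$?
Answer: $-9$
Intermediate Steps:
$T{\left(b \right)} = b \left(6 + b\right)$ ($T{\left(b \right)} = \left(6 + b\right) b = b \left(6 + b\right)$)
$y = 0$ ($y = 55 \cdot 9 \cdot 0 \left(-1 + 4\right) = 495 \cdot 0 \cdot 3 = 495 \cdot 0 = 0$)
$y + T{\left(N{\left(-3 \right)} \right)} = 0 - 3 \left(6 - 3\right) = 0 - 9 = -9$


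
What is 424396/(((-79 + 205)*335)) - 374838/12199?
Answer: -760336084/36779985 ≈ -20.673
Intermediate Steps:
424396/(((-79 + 205)*335)) - 374838/12199 = 424396/((126*335)) - 374838*1/12199 = 424396/42210 - 374838/12199 = 424396*(1/42210) - 374838/12199 = 30314/3015 - 374838/12199 = -760336084/36779985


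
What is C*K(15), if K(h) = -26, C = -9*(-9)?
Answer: -2106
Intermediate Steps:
C = 81
C*K(15) = 81*(-26) = -2106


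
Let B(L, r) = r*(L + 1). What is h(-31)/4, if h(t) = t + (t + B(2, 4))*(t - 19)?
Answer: 919/4 ≈ 229.75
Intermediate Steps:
B(L, r) = r*(1 + L)
h(t) = t + (-19 + t)*(12 + t) (h(t) = t + (t + 4*(1 + 2))*(t - 19) = t + (t + 4*3)*(-19 + t) = t + (t + 12)*(-19 + t) = t + (12 + t)*(-19 + t) = t + (-19 + t)*(12 + t))
h(-31)/4 = (-228 + (-31)**2 - 6*(-31))/4 = (-228 + 961 + 186)*(1/4) = 919*(1/4) = 919/4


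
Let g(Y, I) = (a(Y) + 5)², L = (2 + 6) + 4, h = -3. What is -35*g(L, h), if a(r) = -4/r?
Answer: -6860/9 ≈ -762.22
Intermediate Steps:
L = 12 (L = 8 + 4 = 12)
g(Y, I) = (5 - 4/Y)² (g(Y, I) = (-4/Y + 5)² = (5 - 4/Y)²)
-35*g(L, h) = -35*(-4 + 5*12)²/12² = -35*(-4 + 60)²/144 = -35*56²/144 = -35*3136/144 = -35*196/9 = -6860/9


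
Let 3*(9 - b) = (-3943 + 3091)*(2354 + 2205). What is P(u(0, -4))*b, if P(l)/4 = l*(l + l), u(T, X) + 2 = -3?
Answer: 258953000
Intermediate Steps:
u(T, X) = -5 (u(T, X) = -2 - 3 = -5)
P(l) = 8*l² (P(l) = 4*(l*(l + l)) = 4*(l*(2*l)) = 4*(2*l²) = 8*l²)
b = 1294765 (b = 9 - (-3943 + 3091)*(2354 + 2205)/3 = 9 - (-284)*4559 = 9 - ⅓*(-3884268) = 9 + 1294756 = 1294765)
P(u(0, -4))*b = (8*(-5)²)*1294765 = (8*25)*1294765 = 200*1294765 = 258953000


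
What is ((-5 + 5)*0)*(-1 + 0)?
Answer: 0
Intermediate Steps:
((-5 + 5)*0)*(-1 + 0) = (0*0)*(-1) = 0*(-1) = 0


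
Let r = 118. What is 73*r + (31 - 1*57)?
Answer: 8588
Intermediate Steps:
73*r + (31 - 1*57) = 73*118 + (31 - 1*57) = 8614 + (31 - 57) = 8614 - 26 = 8588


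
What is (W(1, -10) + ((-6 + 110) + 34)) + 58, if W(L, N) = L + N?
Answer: 187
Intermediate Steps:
(W(1, -10) + ((-6 + 110) + 34)) + 58 = ((1 - 10) + ((-6 + 110) + 34)) + 58 = (-9 + (104 + 34)) + 58 = (-9 + 138) + 58 = 129 + 58 = 187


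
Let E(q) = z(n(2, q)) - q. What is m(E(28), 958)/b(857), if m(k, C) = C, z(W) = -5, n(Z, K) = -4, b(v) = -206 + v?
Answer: 958/651 ≈ 1.4716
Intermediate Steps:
E(q) = -5 - q
m(E(28), 958)/b(857) = 958/(-206 + 857) = 958/651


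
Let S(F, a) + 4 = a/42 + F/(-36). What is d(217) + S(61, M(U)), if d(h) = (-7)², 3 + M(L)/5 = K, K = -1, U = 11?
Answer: 10793/252 ≈ 42.829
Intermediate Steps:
M(L) = -20 (M(L) = -15 + 5*(-1) = -15 - 5 = -20)
S(F, a) = -4 - F/36 + a/42 (S(F, a) = -4 + (a/42 + F/(-36)) = -4 + (a*(1/42) + F*(-1/36)) = -4 + (a/42 - F/36) = -4 + (-F/36 + a/42) = -4 - F/36 + a/42)
d(h) = 49
d(217) + S(61, M(U)) = 49 + (-4 - 1/36*61 + (1/42)*(-20)) = 49 + (-4 - 61/36 - 10/21) = 49 - 1555/252 = 10793/252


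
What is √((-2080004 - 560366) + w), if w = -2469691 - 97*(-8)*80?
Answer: I*√5047981 ≈ 2246.8*I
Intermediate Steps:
w = -2407611 (w = -2469691 - (-776)*80 = -2469691 - 1*(-62080) = -2469691 + 62080 = -2407611)
√((-2080004 - 560366) + w) = √((-2080004 - 560366) - 2407611) = √(-2640370 - 2407611) = √(-5047981) = I*√5047981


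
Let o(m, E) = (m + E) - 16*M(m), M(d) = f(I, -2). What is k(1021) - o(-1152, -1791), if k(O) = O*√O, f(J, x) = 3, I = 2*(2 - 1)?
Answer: 2991 + 1021*√1021 ≈ 35615.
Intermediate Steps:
I = 2 (I = 2*1 = 2)
M(d) = 3
k(O) = O^(3/2)
o(m, E) = -48 + E + m (o(m, E) = (m + E) - 16*3 = (E + m) - 48 = -48 + E + m)
k(1021) - o(-1152, -1791) = 1021^(3/2) - (-48 - 1791 - 1152) = 1021*√1021 - 1*(-2991) = 1021*√1021 + 2991 = 2991 + 1021*√1021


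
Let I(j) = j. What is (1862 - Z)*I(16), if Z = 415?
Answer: 23152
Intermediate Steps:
(1862 - Z)*I(16) = (1862 - 1*415)*16 = (1862 - 415)*16 = 1447*16 = 23152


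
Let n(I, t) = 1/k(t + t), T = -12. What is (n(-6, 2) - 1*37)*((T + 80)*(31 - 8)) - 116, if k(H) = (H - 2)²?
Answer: -57593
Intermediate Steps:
k(H) = (-2 + H)²
n(I, t) = (-2 + 2*t)⁻² (n(I, t) = 1/((-2 + (t + t))²) = 1/((-2 + 2*t)²) = (-2 + 2*t)⁻²)
(n(-6, 2) - 1*37)*((T + 80)*(31 - 8)) - 116 = (1/(4*(-1 + 2)²) - 1*37)*((-12 + 80)*(31 - 8)) - 116 = ((¼)/1² - 37)*(68*23) - 116 = ((¼)*1 - 37)*1564 - 116 = (¼ - 37)*1564 - 116 = -147/4*1564 - 116 = -57477 - 116 = -57593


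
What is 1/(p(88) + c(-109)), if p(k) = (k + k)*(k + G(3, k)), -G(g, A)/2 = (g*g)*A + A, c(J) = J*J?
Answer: -1/282391 ≈ -3.5412e-6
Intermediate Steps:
c(J) = J**2
G(g, A) = -2*A - 2*A*g**2 (G(g, A) = -2*((g*g)*A + A) = -2*(g**2*A + A) = -2*(A*g**2 + A) = -2*(A + A*g**2) = -2*A - 2*A*g**2)
p(k) = -38*k**2 (p(k) = (k + k)*(k - 2*k*(1 + 3**2)) = (2*k)*(k - 2*k*(1 + 9)) = (2*k)*(k - 2*k*10) = (2*k)*(k - 20*k) = (2*k)*(-19*k) = -38*k**2)
1/(p(88) + c(-109)) = 1/(-38*88**2 + (-109)**2) = 1/(-38*7744 + 11881) = 1/(-294272 + 11881) = 1/(-282391) = -1/282391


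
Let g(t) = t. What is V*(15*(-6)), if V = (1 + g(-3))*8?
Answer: 1440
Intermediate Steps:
V = -16 (V = (1 - 3)*8 = -2*8 = -16)
V*(15*(-6)) = -240*(-6) = -16*(-90) = 1440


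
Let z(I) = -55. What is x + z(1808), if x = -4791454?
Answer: -4791509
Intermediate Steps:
x + z(1808) = -4791454 - 55 = -4791509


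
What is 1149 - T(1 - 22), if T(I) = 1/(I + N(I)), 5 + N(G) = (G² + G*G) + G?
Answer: 959414/835 ≈ 1149.0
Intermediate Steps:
N(G) = -5 + G + 2*G² (N(G) = -5 + ((G² + G*G) + G) = -5 + ((G² + G²) + G) = -5 + (2*G² + G) = -5 + (G + 2*G²) = -5 + G + 2*G²)
T(I) = 1/(-5 + 2*I + 2*I²) (T(I) = 1/(I + (-5 + I + 2*I²)) = 1/(-5 + 2*I + 2*I²))
1149 - T(1 - 22) = 1149 - 1/(-5 + 2*(1 - 22) + 2*(1 - 22)²) = 1149 - 1/(-5 + 2*(-21) + 2*(-21)²) = 1149 - 1/(-5 - 42 + 2*441) = 1149 - 1/(-5 - 42 + 882) = 1149 - 1/835 = 959414/835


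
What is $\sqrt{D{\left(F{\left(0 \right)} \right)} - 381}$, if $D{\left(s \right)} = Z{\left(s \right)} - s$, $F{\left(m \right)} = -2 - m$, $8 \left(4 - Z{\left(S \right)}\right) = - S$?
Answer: $\frac{i \sqrt{1501}}{2} \approx 19.371 i$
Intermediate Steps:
$Z{\left(S \right)} = 4 + \frac{S}{8}$ ($Z{\left(S \right)} = 4 - \frac{\left(-1\right) S}{8} = 4 + \frac{S}{8}$)
$D{\left(s \right)} = 4 - \frac{7 s}{8}$ ($D{\left(s \right)} = \left(4 + \frac{s}{8}\right) - s = 4 - \frac{7 s}{8}$)
$\sqrt{D{\left(F{\left(0 \right)} \right)} - 381} = \sqrt{\left(4 - \frac{7 \left(-2 - 0\right)}{8}\right) - 381} = \sqrt{\left(4 - \frac{7 \left(-2 + 0\right)}{8}\right) - 381} = \sqrt{\left(4 - - \frac{7}{4}\right) - 381} = \sqrt{\left(4 + \frac{7}{4}\right) - 381} = \sqrt{\frac{23}{4} - 381} = \sqrt{- \frac{1501}{4}} = \frac{i \sqrt{1501}}{2}$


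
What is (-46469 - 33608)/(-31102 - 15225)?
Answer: 80077/46327 ≈ 1.7285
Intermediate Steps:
(-46469 - 33608)/(-31102 - 15225) = -80077/(-46327) = -80077*(-1/46327) = 80077/46327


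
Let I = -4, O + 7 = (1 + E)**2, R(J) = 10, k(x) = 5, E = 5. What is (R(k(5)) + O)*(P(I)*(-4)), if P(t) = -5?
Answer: 780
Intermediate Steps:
O = 29 (O = -7 + (1 + 5)**2 = -7 + 6**2 = -7 + 36 = 29)
(R(k(5)) + O)*(P(I)*(-4)) = (10 + 29)*(-5*(-4)) = 39*20 = 780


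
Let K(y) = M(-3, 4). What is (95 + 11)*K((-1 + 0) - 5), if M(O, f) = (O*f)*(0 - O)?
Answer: -3816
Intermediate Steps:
M(O, f) = -f*O**2 (M(O, f) = (O*f)*(-O) = -f*O**2)
K(y) = -36 (K(y) = -1*4*(-3)**2 = -1*4*9 = -36)
(95 + 11)*K((-1 + 0) - 5) = (95 + 11)*(-36) = 106*(-36) = -3816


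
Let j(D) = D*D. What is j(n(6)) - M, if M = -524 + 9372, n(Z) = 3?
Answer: -8839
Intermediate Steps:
j(D) = D**2
M = 8848
j(n(6)) - M = 3**2 - 1*8848 = 9 - 8848 = -8839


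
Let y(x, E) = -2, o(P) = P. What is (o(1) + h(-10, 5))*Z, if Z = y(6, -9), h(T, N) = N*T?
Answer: 98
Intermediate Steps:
Z = -2
(o(1) + h(-10, 5))*Z = (1 + 5*(-10))*(-2) = (1 - 50)*(-2) = -49*(-2) = 98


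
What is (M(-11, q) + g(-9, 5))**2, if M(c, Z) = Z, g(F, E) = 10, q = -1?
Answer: 81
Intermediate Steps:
(M(-11, q) + g(-9, 5))**2 = (-1 + 10)**2 = 9**2 = 81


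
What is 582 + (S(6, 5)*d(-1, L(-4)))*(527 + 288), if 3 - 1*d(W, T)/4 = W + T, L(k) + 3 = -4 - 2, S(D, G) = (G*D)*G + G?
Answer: 6569482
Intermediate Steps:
S(D, G) = G + D*G² (S(D, G) = (D*G)*G + G = D*G² + G = G + D*G²)
L(k) = -9 (L(k) = -3 + (-4 - 2) = -3 - 6 = -9)
d(W, T) = 12 - 4*T - 4*W (d(W, T) = 12 - 4*(W + T) = 12 - 4*(T + W) = 12 + (-4*T - 4*W) = 12 - 4*T - 4*W)
582 + (S(6, 5)*d(-1, L(-4)))*(527 + 288) = 582 + ((5*(1 + 6*5))*(12 - 4*(-9) - 4*(-1)))*(527 + 288) = 582 + ((5*(1 + 30))*(12 + 36 + 4))*815 = 582 + ((5*31)*52)*815 = 582 + (155*52)*815 = 582 + 8060*815 = 582 + 6568900 = 6569482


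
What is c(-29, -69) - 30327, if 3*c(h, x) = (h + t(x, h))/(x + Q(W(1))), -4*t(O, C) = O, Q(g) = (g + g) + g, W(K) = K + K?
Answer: -22927165/756 ≈ -30327.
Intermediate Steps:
W(K) = 2*K
Q(g) = 3*g (Q(g) = 2*g + g = 3*g)
t(O, C) = -O/4
c(h, x) = (h - x/4)/(3*(6 + x)) (c(h, x) = ((h - x/4)/(x + 3*(2*1)))/3 = ((h - x/4)/(x + 3*2))/3 = ((h - x/4)/(x + 6))/3 = ((h - x/4)/(6 + x))/3 = (h - x/4)/(3*(6 + x)))
c(-29, -69) - 30327 = (-1*(-69) + 4*(-29))/(12*(6 - 69)) - 30327 = (1/12)*(69 - 116)/(-63) - 30327 = (1/12)*(-1/63)*(-47) - 30327 = 47/756 - 30327 = -22927165/756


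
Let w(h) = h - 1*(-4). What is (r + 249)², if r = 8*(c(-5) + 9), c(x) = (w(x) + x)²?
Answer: 370881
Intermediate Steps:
w(h) = 4 + h (w(h) = h + 4 = 4 + h)
c(x) = (4 + 2*x)² (c(x) = ((4 + x) + x)² = (4 + 2*x)²)
r = 360 (r = 8*(4*(2 - 5)² + 9) = 8*(4*(-3)² + 9) = 8*(4*9 + 9) = 8*(36 + 9) = 8*45 = 360)
(r + 249)² = (360 + 249)² = 609² = 370881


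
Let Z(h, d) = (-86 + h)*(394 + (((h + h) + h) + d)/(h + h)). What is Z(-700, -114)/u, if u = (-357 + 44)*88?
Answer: 108824451/9640400 ≈ 11.288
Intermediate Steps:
u = -27544 (u = -313*88 = -27544)
Z(h, d) = (-86 + h)*(394 + (d + 3*h)/(2*h)) (Z(h, d) = (-86 + h)*(394 + ((2*h + h) + d)/((2*h))) = (-86 + h)*(394 + (3*h + d)*(1/(2*h))) = (-86 + h)*(394 + (d + 3*h)*(1/(2*h))) = (-86 + h)*(394 + (d + 3*h)/(2*h)))
Z(-700, -114)/u = ((½)*(-86*(-114) - 700*(-68026 - 114 + 791*(-700)))/(-700))/(-27544) = ((½)*(-1/700)*(9804 - 700*(-68026 - 114 - 553700)))*(-1/27544) = ((½)*(-1/700)*(9804 - 700*(-621840)))*(-1/27544) = ((½)*(-1/700)*(9804 + 435288000))*(-1/27544) = ((½)*(-1/700)*435297804)*(-1/27544) = -108824451/350*(-1/27544) = 108824451/9640400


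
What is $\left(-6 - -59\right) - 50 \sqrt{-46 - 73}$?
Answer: $53 - 50 i \sqrt{119} \approx 53.0 - 545.44 i$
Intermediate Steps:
$\left(-6 - -59\right) - 50 \sqrt{-46 - 73} = \left(-6 + 59\right) - 50 \sqrt{-119} = 53 - 50 i \sqrt{119}$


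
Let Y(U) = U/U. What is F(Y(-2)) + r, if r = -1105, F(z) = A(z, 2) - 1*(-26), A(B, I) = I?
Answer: -1077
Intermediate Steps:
Y(U) = 1
F(z) = 28 (F(z) = 2 - 1*(-26) = 2 + 26 = 28)
F(Y(-2)) + r = 28 - 1105 = -1077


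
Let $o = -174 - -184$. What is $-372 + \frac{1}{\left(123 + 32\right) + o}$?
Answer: $- \frac{61379}{165} \approx -371.99$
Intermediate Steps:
$o = 10$ ($o = -174 + 184 = 10$)
$-372 + \frac{1}{\left(123 + 32\right) + o} = -372 + \frac{1}{\left(123 + 32\right) + 10} = -372 + \frac{1}{155 + 10} = -372 + \frac{1}{165} = - \frac{61379}{165}$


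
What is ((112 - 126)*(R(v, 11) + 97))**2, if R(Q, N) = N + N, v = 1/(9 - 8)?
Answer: 2775556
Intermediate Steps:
v = 1 (v = 1/1 = 1)
R(Q, N) = 2*N
((112 - 126)*(R(v, 11) + 97))**2 = ((112 - 126)*(2*11 + 97))**2 = (-14*(22 + 97))**2 = (-14*119)**2 = (-1666)**2 = 2775556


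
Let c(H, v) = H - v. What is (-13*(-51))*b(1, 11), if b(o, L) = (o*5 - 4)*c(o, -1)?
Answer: 1326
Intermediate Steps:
b(o, L) = (1 + o)*(-4 + 5*o) (b(o, L) = (o*5 - 4)*(o - 1*(-1)) = (5*o - 4)*(o + 1) = (-4 + 5*o)*(1 + o) = (1 + o)*(-4 + 5*o))
(-13*(-51))*b(1, 11) = (-13*(-51))*((1 + 1)*(-4 + 5*1)) = 663*(2*(-4 + 5)) = 663*(2*1) = 663*2 = 1326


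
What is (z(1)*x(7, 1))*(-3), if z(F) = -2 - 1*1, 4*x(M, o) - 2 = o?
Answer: 27/4 ≈ 6.7500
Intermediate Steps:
x(M, o) = 1/2 + o/4
z(F) = -3 (z(F) = -2 - 1 = -3)
(z(1)*x(7, 1))*(-3) = -3*(1/2 + (1/4)*1)*(-3) = -3*(1/2 + 1/4)*(-3) = -3*3/4*(-3) = -9/4*(-3) = 27/4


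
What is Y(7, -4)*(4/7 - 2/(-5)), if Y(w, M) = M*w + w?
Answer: -102/5 ≈ -20.400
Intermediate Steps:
Y(w, M) = w + M*w
Y(7, -4)*(4/7 - 2/(-5)) = (7*(1 - 4))*(4/7 - 2/(-5)) = (7*(-3))*(4*(1/7) - 2*(-1/5)) = -21*(4/7 + 2/5) = -21*34/35 = -102/5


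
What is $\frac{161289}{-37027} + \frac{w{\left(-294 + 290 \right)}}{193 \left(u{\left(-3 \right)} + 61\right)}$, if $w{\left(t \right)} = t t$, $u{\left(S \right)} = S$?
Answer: $- \frac{902438317}{207240119} \approx -4.3546$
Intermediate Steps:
$w{\left(t \right)} = t^{2}$
$\frac{161289}{-37027} + \frac{w{\left(-294 + 290 \right)}}{193 \left(u{\left(-3 \right)} + 61\right)} = \frac{161289}{-37027} + \frac{\left(-294 + 290\right)^{2}}{193 \left(-3 + 61\right)} = 161289 \left(- \frac{1}{37027}\right) + \frac{\left(-4\right)^{2}}{193 \cdot 58} = - \frac{161289}{37027} + \frac{16}{11194} = - \frac{161289}{37027} + 16 \cdot \frac{1}{11194} = - \frac{161289}{37027} + \frac{8}{5597} = - \frac{902438317}{207240119}$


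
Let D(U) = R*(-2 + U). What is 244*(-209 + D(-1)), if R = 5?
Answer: -54656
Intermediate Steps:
D(U) = -10 + 5*U (D(U) = 5*(-2 + U) = -10 + 5*U)
244*(-209 + D(-1)) = 244*(-209 + (-10 + 5*(-1))) = 244*(-209 + (-10 - 5)) = 244*(-209 - 15) = 244*(-224) = -54656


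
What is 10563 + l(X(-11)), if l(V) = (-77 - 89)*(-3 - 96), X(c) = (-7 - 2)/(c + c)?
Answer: 26997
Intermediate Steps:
X(c) = -9/(2*c) (X(c) = -9*1/(2*c) = -9/(2*c))
l(V) = 16434 (l(V) = -166*(-99) = 16434)
10563 + l(X(-11)) = 10563 + 16434 = 26997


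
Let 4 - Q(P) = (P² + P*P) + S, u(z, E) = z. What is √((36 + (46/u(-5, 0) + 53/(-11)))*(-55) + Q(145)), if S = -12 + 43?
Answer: I*√43286 ≈ 208.05*I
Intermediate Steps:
S = 31
Q(P) = -27 - 2*P² (Q(P) = 4 - ((P² + P*P) + 31) = 4 - ((P² + P²) + 31) = 4 - (2*P² + 31) = 4 - (31 + 2*P²) = 4 + (-31 - 2*P²) = -27 - 2*P²)
√((36 + (46/u(-5, 0) + 53/(-11)))*(-55) + Q(145)) = √((36 + (46/(-5) + 53/(-11)))*(-55) + (-27 - 2*145²)) = √((36 + (46*(-⅕) + 53*(-1/11)))*(-55) + (-27 - 2*21025)) = √((36 + (-46/5 - 53/11))*(-55) + (-27 - 42050)) = √((36 - 771/55)*(-55) - 42077) = √((1209/55)*(-55) - 42077) = √(-1209 - 42077) = √(-43286) = I*√43286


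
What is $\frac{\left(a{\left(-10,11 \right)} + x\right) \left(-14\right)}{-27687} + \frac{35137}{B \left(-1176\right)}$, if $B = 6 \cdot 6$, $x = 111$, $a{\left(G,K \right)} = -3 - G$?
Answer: $- \frac{300966349}{390718944} \approx -0.77029$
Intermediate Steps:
$B = 36$
$\frac{\left(a{\left(-10,11 \right)} + x\right) \left(-14\right)}{-27687} + \frac{35137}{B \left(-1176\right)} = \frac{\left(\left(-3 - -10\right) + 111\right) \left(-14\right)}{-27687} + \frac{35137}{36 \left(-1176\right)} = \left(\left(-3 + 10\right) + 111\right) \left(-14\right) \left(- \frac{1}{27687}\right) + \frac{35137}{-42336} = \left(7 + 111\right) \left(-14\right) \left(- \frac{1}{27687}\right) + 35137 \left(- \frac{1}{42336}\right) = 118 \left(-14\right) \left(- \frac{1}{27687}\right) - \frac{35137}{42336} = \left(-1652\right) \left(- \frac{1}{27687}\right) - \frac{35137}{42336} = \frac{1652}{27687} - \frac{35137}{42336} = - \frac{300966349}{390718944}$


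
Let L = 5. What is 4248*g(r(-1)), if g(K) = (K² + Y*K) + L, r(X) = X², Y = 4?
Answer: 42480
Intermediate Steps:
g(K) = 5 + K² + 4*K (g(K) = (K² + 4*K) + 5 = 5 + K² + 4*K)
4248*g(r(-1)) = 4248*(5 + ((-1)²)² + 4*(-1)²) = 4248*(5 + 1² + 4*1) = 4248*(5 + 1 + 4) = 4248*10 = 42480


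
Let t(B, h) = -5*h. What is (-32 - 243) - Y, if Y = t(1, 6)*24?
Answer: 445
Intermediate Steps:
Y = -720 (Y = -5*6*24 = -30*24 = -720)
(-32 - 243) - Y = (-32 - 243) - 1*(-720) = -275 + 720 = 445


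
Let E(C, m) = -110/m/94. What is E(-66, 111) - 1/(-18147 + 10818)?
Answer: -132626/12745131 ≈ -0.010406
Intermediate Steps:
E(C, m) = -55/(47*m) (E(C, m) = -110/m*(1/94) = -55/(47*m))
E(-66, 111) - 1/(-18147 + 10818) = -55/47/111 - 1/(-18147 + 10818) = -55/47*1/111 - 1/(-7329) = -55/5217 - 1*(-1/7329) = -55/5217 + 1/7329 = -132626/12745131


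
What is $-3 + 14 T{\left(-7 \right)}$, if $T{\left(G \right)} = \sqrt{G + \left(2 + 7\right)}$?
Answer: $-3 + 14 \sqrt{2} \approx 16.799$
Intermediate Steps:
$T{\left(G \right)} = \sqrt{9 + G}$ ($T{\left(G \right)} = \sqrt{G + 9} = \sqrt{9 + G}$)
$-3 + 14 T{\left(-7 \right)} = -3 + 14 \sqrt{9 - 7} = -3 + 14 \sqrt{2}$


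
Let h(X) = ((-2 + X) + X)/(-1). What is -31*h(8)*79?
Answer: 34286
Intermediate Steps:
h(X) = 2 - 2*X (h(X) = (-2 + 2*X)*(-1) = 2 - 2*X)
-31*h(8)*79 = -31*(2 - 2*8)*79 = -31*(2 - 16)*79 = -31*(-14)*79 = 434*79 = 34286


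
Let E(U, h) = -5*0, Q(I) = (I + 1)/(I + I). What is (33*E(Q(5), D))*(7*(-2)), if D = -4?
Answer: 0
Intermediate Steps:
Q(I) = (1 + I)/(2*I) (Q(I) = (1 + I)/((2*I)) = (1 + I)*(1/(2*I)) = (1 + I)/(2*I))
E(U, h) = 0
(33*E(Q(5), D))*(7*(-2)) = (33*0)*(7*(-2)) = 0*(-14) = 0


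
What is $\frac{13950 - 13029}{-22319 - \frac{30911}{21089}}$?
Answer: $- \frac{6474323}{156905434} \approx -0.041263$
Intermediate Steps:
$\frac{13950 - 13029}{-22319 - \frac{30911}{21089}} = \frac{921}{-22319 - \frac{30911}{21089}} = \frac{921}{- \frac{470716302}{21089}} = 921 \left(- \frac{21089}{470716302}\right) = - \frac{6474323}{156905434}$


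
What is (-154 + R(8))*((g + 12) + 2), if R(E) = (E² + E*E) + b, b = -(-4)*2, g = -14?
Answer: 0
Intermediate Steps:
b = 8 (b = -1*(-8) = 8)
R(E) = 8 + 2*E² (R(E) = (E² + E*E) + 8 = (E² + E²) + 8 = 2*E² + 8 = 8 + 2*E²)
(-154 + R(8))*((g + 12) + 2) = (-154 + (8 + 2*8²))*((-14 + 12) + 2) = (-154 + (8 + 2*64))*(-2 + 2) = (-154 + (8 + 128))*0 = (-154 + 136)*0 = -18*0 = 0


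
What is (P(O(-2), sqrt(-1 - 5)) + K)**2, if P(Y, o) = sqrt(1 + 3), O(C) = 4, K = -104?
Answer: 10404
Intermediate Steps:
P(Y, o) = 2 (P(Y, o) = sqrt(4) = 2)
(P(O(-2), sqrt(-1 - 5)) + K)**2 = (2 - 104)**2 = (-102)**2 = 10404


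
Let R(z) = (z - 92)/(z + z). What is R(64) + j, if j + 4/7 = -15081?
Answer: -3378321/224 ≈ -15082.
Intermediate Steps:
R(z) = (-92 + z)/(2*z) (R(z) = (-92 + z)/((2*z)) = (-92 + z)*(1/(2*z)) = (-92 + z)/(2*z))
j = -105571/7 (j = -4/7 - 15081 = -105571/7 ≈ -15082.)
R(64) + j = (1/2)*(-92 + 64)/64 - 105571/7 = (1/2)*(1/64)*(-28) - 105571/7 = -7/32 - 105571/7 = -3378321/224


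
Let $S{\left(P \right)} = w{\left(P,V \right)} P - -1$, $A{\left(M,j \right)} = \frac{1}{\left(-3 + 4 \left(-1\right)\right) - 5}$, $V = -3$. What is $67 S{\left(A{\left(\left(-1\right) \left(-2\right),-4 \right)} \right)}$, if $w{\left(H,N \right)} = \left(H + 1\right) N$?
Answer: $\frac{3953}{48} \approx 82.354$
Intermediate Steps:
$w{\left(H,N \right)} = N \left(1 + H\right)$ ($w{\left(H,N \right)} = \left(1 + H\right) N = N \left(1 + H\right)$)
$A{\left(M,j \right)} = - \frac{1}{12}$ ($A{\left(M,j \right)} = \frac{1}{\left(-3 - 4\right) - 5} = \frac{1}{-7 - 5} = \frac{1}{-12} = - \frac{1}{12}$)
$S{\left(P \right)} = 1 + P \left(-3 - 3 P\right)$ ($S{\left(P \right)} = - 3 \left(1 + P\right) P - -1 = \left(-3 - 3 P\right) P + 1 = P \left(-3 - 3 P\right) + 1 = 1 + P \left(-3 - 3 P\right)$)
$67 S{\left(A{\left(\left(-1\right) \left(-2\right),-4 \right)} \right)} = 67 \left(1 - - \frac{1 - \frac{1}{12}}{4}\right) = 67 \left(1 - \left(- \frac{1}{4}\right) \frac{11}{12}\right) = 67 \left(1 + \frac{11}{48}\right) = 67 \cdot \frac{59}{48} = \frac{3953}{48}$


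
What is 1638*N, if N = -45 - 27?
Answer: -117936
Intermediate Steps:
N = -72
1638*N = 1638*(-72) = -117936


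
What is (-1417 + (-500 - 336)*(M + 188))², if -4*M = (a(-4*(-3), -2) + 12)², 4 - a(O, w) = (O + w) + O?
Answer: 22819425721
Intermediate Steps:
a(O, w) = 4 - w - 2*O (a(O, w) = 4 - ((O + w) + O) = 4 - (w + 2*O) = 4 + (-w - 2*O) = 4 - w - 2*O)
M = -9 (M = -((4 - 1*(-2) - (-8)*(-3)) + 12)²/4 = -((4 + 2 - 2*12) + 12)²/4 = -((4 + 2 - 24) + 12)²/4 = -(-18 + 12)²/4 = -¼*(-6)² = -¼*36 = -9)
(-1417 + (-500 - 336)*(M + 188))² = (-1417 + (-500 - 336)*(-9 + 188))² = (-1417 - 836*179)² = (-1417 - 149644)² = (-151061)² = 22819425721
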